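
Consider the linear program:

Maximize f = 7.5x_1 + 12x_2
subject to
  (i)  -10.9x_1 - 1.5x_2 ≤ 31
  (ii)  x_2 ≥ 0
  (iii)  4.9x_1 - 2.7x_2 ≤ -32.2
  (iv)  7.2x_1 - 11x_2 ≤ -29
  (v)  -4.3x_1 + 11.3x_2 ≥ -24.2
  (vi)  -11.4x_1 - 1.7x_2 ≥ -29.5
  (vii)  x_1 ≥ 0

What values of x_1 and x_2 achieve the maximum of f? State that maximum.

x_1 = 0, x_2 = 295/17, maximum f = 3540/17

Feasible corners and f = 7.5x_1 + 12x_2:
  (2491/3911, 51163/3911) → f = 1265277/7822
  (0, 322/27) → f = 1288/9
  (0, 295/17) → f = 3540/17

The binding constraints are -11.4x_1 - 1.7x_2 = -29.5 and x_1 = 0.
Solving simultaneously gives x_1 = 0, x_2 = 295/17.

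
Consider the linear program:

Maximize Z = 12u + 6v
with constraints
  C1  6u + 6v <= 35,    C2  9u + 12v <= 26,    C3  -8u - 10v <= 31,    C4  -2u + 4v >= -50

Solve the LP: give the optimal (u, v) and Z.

Feasible corners and Z = 12u + 6v:
  (-316/3, 487/6) → Z = -777
  (176/15, -199/30) → Z = 101
  (94/13, -231/26) → Z = 435/13

u = 176/15, v = -199/30, maximum Z = 101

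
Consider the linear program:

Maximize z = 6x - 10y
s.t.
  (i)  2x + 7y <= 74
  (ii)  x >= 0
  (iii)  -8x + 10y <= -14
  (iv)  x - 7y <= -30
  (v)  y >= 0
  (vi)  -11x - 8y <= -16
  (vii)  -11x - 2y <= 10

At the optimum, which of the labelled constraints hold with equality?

Feasible corners and z = 6x - 10y:
  (419/38, 141/19) → z = -153/19
  (44/3, 134/21) → z = 508/21
  (199/23, 127/23) → z = -76/23

The maximum is at (44/3, 134/21). Substituting into each constraint, equality holds for (i) and (iv); the remaining constraints have slack.

(i) and (iv)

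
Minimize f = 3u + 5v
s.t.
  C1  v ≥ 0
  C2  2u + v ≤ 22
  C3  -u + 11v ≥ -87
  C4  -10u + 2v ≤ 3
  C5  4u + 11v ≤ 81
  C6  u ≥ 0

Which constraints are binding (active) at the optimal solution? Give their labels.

C1 and C6

Vertices and f = 3u + 5v:
  (11, 0) → f = 33
  (0, 0) → f = 0
  (161/18, 37/9) → f = 853/18
  (129/118, 411/59) → f = 4497/118
  (0, 3/2) → f = 15/2

The minimum is at (0, 0). Substituting into each constraint, equality holds for C1 and C6; the remaining constraints have slack.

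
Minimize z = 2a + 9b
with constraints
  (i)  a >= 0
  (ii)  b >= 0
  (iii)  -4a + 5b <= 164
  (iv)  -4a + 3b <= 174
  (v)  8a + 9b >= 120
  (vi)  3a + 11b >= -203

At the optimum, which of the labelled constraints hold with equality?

Vertices and z = 2a + 9b:
  (0, 164/5) → z = 1476/5
  (0, 40/3) → z = 120
  (15, 0) → z = 30
The feasible region is unbounded (it extends along (5, 4), (1, 0)), but z strictly increases along every unbounded feasible direction, so there is no improving ray and the minimum is attained at a vertex.

The minimum is at (15, 0). Substituting into each constraint, equality holds for (ii) and (v); the remaining constraints have slack.

(ii) and (v)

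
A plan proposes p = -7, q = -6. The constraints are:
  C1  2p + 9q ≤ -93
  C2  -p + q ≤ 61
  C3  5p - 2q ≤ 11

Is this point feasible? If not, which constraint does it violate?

Constraint C1: 2p + 9q = -68, which is not ≤ -93. All other constraints are satisfied.

not feasible — violates C1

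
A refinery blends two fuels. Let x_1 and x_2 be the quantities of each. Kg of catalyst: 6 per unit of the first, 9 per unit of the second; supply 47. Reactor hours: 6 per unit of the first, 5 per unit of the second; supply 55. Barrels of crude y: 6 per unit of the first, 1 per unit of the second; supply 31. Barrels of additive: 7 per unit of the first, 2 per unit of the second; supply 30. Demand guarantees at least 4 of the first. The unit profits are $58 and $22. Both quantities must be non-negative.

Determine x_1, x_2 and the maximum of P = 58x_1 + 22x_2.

Extreme points and P = 58x_1 + 22x_2:
  (30/7, 0) → P = 1740/7
  (4, 0) → P = 232
  (4, 1) → P = 254

x_1 = 4, x_2 = 1, maximum P = 254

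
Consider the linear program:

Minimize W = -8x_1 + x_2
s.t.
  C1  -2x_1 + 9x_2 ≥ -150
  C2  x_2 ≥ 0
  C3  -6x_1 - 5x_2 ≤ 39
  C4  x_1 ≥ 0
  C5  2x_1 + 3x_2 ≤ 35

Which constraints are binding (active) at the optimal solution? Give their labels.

C2 and C5

Vertices and W = -8x_1 + x_2:
  (0, 0) → W = 0
  (35/2, 0) → W = -140
  (0, 35/3) → W = 35/3

The minimum is at (35/2, 0). Substituting into each constraint, equality holds for C2 and C5; the remaining constraints have slack.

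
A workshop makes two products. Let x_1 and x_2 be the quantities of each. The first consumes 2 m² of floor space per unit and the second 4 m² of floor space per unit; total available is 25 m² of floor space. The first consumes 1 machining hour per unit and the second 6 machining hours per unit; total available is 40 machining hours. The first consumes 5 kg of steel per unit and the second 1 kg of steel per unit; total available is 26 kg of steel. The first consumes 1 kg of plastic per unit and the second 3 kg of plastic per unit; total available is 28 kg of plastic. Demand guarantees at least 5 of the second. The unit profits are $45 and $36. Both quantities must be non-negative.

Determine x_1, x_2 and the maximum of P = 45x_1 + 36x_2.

x_1 = 5/2, x_2 = 5, maximum P = 585/2

Vertices and P = 45x_1 + 36x_2:
  (0, 25/4) → P = 225
  (0, 5) → P = 180
  (5/2, 5) → P = 585/2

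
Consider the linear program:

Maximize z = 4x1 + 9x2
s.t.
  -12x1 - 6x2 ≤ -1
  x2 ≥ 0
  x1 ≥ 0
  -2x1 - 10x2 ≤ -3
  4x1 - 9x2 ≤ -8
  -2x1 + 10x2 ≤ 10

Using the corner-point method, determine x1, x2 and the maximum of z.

x1 = 5/11, x2 = 12/11, maximum z = 128/11

Vertices and z = 4x1 + 9x2:
  (0, 8/9) → z = 8
  (0, 1) → z = 9
  (5/11, 12/11) → z = 128/11

The optimum lies where 4x1 - 9x2 = -8 and -2x1 + 10x2 = 10.
Solving simultaneously gives x1 = 5/11, x2 = 12/11.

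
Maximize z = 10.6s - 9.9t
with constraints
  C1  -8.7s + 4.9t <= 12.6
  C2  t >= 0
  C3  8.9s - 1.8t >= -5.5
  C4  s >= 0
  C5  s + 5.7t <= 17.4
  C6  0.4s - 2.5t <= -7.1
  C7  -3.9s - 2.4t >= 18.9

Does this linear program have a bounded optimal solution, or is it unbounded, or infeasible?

The boundaries -8.7s + 4.9t = 12.6 and s + 5.7t = 17.4 meet at (1344/5449, 16398/5449), but that point violates -3.9s - 2.4t ≥ 18.9. Every candidate vertex is excluded by some other constraint, so the feasible region is empty.

infeasible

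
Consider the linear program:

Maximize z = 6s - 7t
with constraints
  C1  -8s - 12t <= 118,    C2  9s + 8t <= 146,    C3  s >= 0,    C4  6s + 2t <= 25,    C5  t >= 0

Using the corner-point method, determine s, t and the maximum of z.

s = 25/6, t = 0, maximum z = 25

The optimum lies where 6s + 2t = 25 and t = 0.
Solving simultaneously gives s = 25/6, t = 0.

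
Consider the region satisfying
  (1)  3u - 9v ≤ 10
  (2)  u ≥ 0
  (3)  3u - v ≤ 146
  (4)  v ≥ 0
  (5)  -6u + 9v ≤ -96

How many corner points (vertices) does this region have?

3

The feasible vertices (each the meet of two boundaries and inside every other half-plane) are:
  (163/3, 17)
  (86/3, 76/9)
  (58, 28)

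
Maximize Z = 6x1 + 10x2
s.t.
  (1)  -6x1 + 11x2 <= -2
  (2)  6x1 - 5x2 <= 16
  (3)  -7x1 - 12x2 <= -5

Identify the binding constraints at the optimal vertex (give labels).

Feasible corners and Z = 6x1 + 10x2:
  (83/18, 7/3) → Z = 51
  (79/149, 16/149) → Z = 634/149
  (217/107, -82/107) → Z = 482/107

The maximum is at (83/18, 7/3). Substituting into each constraint, equality holds for (1) and (2); the remaining constraints have slack.

(1) and (2)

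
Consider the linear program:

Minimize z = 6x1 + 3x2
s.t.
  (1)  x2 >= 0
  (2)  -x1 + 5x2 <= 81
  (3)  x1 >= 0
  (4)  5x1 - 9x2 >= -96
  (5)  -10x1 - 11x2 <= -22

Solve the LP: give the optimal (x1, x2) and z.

Vertices and z = 6x1 + 3x2:
  (11/5, 0) → z = 66/5
  (249/16, 309/16) → z = 2421/16
  (0, 32/3) → z = 32
  (0, 2) → z = 6
The feasible region is unbounded (it extends along (5, 1), (1, 0)), but z strictly increases along every unbounded feasible direction, so there is no improving ray and the minimum is attained at a vertex.

At the optimal vertex, x1 = 0 and -10x1 - 11x2 = -22.
Solving simultaneously gives x1 = 0, x2 = 2.

x1 = 0, x2 = 2, minimum z = 6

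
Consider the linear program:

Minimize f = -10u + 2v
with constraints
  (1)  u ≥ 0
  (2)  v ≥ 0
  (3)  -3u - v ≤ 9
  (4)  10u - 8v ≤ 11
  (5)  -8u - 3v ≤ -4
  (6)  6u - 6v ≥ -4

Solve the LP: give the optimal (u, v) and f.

u = 49/6, v = 53/6, minimum f = -64

Corner points and f = -10u + 2v:
  (11/10, 0) → f = -11
  (1/2, 0) → f = -5
  (49/6, 53/6) → f = -64
  (2/11, 28/33) → f = -4/33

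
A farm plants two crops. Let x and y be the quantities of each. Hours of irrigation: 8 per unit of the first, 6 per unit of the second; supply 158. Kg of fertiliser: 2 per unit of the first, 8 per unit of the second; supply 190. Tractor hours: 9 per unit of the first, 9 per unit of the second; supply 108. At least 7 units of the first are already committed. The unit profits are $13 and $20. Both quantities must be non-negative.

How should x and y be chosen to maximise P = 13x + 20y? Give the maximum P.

x = 7, y = 5, maximum P = 191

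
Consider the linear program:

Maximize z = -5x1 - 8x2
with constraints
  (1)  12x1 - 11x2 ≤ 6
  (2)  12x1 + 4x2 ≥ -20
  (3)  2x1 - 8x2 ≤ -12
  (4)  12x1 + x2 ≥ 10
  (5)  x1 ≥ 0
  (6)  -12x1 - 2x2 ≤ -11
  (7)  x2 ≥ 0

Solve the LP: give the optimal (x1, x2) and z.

x1 = 34/49, x2 = 82/49, maximum z = -118/7

The feasible region is unbounded (it extends along (0, 1), (11, 12)), but z strictly decreases along every unbounded feasible direction, so there is no improving ray and the maximum is attained at a vertex.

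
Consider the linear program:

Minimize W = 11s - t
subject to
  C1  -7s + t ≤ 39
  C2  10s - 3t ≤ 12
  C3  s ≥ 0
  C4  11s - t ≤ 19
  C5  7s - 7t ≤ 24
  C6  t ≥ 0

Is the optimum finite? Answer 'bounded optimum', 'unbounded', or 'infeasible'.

Extreme points and W = 11s - t:
  (0, 39) → W = -39
  (29/2, 281/2) → W = 19
  (45/23, 58/23) → W = 19
  (6/5, 0) → W = 66/5
  (0, 0) → W = 0
The feasible region has finitely many vertices and no improving ray; the minimum is -39 at (0, 39).

bounded optimum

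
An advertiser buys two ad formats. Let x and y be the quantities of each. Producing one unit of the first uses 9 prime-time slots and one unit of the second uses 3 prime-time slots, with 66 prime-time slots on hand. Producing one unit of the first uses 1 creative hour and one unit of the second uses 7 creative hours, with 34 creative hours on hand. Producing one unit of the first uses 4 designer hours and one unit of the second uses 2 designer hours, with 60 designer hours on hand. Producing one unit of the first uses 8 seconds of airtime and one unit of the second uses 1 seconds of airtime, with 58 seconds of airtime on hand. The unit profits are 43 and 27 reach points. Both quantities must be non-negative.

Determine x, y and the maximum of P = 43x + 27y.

x = 6, y = 4, maximum P = 366

Extreme points and P = 43x + 27y:
  (0, 0) → P = 0
  (0, 34/7) → P = 918/7
  (29/4, 0) → P = 1247/4
  (6, 4) → P = 366
  (36/5, 2/5) → P = 1602/5

The optimum lies where 9x + 3y = 66 and x + 7y = 34.
Solving simultaneously gives x = 6, y = 4.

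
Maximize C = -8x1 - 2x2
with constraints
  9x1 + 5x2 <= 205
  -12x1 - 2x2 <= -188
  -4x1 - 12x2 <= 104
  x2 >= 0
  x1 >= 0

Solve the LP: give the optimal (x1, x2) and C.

x1 = 47/3, x2 = 0, maximum C = -376/3

Extreme points and C = -8x1 - 2x2:
  (265/21, 128/7) → C = -2888/21
  (205/9, 0) → C = -1640/9
  (47/3, 0) → C = -376/3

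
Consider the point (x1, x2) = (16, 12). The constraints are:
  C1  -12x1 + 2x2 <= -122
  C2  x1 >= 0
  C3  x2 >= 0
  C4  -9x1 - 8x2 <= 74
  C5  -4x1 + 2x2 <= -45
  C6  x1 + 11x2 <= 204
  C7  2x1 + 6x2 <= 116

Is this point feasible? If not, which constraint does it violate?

not feasible — violates C5

Constraint C5: -4x1 + 2x2 = -40, which is not ≤ -45. All other constraints are satisfied.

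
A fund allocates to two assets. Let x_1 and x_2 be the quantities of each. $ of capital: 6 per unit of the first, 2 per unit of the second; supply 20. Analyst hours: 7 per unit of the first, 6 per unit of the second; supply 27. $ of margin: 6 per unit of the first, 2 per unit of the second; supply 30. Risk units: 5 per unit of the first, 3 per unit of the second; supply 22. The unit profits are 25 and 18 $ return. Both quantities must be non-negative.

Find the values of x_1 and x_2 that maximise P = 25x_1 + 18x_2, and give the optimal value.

x_1 = 3, x_2 = 1, maximum P = 93

Extreme points and P = 25x_1 + 18x_2:
  (0, 0) → P = 0
  (0, 9/2) → P = 81
  (10/3, 0) → P = 250/3
  (3, 1) → P = 93

At the optimal vertex, 6x_1 + 2x_2 = 20 and 7x_1 + 6x_2 = 27.
Solving simultaneously gives x_1 = 3, x_2 = 1.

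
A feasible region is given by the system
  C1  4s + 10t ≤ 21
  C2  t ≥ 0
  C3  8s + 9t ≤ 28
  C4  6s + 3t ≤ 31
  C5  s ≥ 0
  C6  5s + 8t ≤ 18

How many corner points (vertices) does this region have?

5

Pairwise boundary intersections that survive every other constraint:
  (0, 21/10)
  (2/3, 11/6)
  (7/2, 0)
  (0, 0)
  (62/19, 4/19)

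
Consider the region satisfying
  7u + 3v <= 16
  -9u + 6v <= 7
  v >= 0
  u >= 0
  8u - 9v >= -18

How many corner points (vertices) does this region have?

The feasible vertices (each the meet of two boundaries and inside every other half-plane) are:
  (25/23, 193/69)
  (16/7, 0)
  (0, 7/6)
  (0, 0)

4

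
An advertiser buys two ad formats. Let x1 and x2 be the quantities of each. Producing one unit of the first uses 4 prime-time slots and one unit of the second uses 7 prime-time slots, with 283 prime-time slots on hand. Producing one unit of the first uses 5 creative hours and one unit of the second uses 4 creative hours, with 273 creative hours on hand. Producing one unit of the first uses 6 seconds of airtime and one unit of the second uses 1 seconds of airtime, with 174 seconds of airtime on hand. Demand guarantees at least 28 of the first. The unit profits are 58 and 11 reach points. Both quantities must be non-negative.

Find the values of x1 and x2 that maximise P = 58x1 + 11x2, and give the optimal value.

x1 = 28, x2 = 6, maximum P = 1690

Vertices and P = 58x1 + 11x2:
  (29, 0) → P = 1682
  (28, 0) → P = 1624
  (28, 6) → P = 1690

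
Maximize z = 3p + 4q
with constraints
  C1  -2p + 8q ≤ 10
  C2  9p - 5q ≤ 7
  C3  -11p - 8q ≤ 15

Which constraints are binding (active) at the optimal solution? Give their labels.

C1 and C2

Feasible corners and z = 3p + 4q:
  (53/31, 52/31) → z = 367/31
  (-25/13, 10/13) → z = -35/13
  (-19/127, -212/127) → z = -905/127

The maximum is at (53/31, 52/31). Substituting into each constraint, equality holds for C1 and C2; the remaining constraints have slack.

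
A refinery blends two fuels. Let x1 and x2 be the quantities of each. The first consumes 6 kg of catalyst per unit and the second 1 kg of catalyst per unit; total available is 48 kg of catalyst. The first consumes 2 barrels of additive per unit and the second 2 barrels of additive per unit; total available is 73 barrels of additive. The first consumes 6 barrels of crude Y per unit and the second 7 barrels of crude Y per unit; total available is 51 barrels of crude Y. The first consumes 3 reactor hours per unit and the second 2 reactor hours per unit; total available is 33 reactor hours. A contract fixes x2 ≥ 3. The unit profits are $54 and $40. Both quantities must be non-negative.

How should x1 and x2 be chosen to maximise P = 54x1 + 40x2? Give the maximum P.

Extreme points and P = 54x1 + 40x2:
  (0, 51/7) → P = 2040/7
  (0, 3) → P = 120
  (5, 3) → P = 390

x1 = 5, x2 = 3, maximum P = 390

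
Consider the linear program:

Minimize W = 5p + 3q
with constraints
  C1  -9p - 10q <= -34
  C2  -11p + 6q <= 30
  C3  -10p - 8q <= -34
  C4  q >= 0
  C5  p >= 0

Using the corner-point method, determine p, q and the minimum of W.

Vertices and W = 5p + 3q:
  (17/7, 17/14) → W = 221/14
  (34/9, 0) → W = 170/9
  (0, 5) → W = 15
  (0, 17/4) → W = 51/4
The feasible region is unbounded (it extends along (6, 11), (1, 0)), but W strictly increases along every unbounded feasible direction, so there is no improving ray and the minimum is attained at a vertex.

p = 0, q = 17/4, minimum W = 51/4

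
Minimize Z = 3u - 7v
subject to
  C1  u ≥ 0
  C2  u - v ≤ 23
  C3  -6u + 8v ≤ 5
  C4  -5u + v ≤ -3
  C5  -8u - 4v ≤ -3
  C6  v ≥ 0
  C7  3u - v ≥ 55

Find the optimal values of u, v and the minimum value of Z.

u = 189/2, v = 143/2, minimum Z = -217

Vertices and Z = 3u - 7v:
  (189/2, 143/2) → Z = -217
  (23, 0) → Z = 69
  (445/18, 115/6) → Z = -60
  (55/3, 0) → Z = 55

The binding constraints are u - v = 23 and -6u + 8v = 5.
Solving simultaneously gives u = 189/2, v = 143/2.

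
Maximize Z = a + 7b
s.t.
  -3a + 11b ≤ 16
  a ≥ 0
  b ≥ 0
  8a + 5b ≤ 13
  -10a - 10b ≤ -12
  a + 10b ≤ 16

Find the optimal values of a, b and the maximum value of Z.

a = 2/3, b = 23/15, maximum Z = 57/5

Extreme points and Z = a + 7b:
  (0, 16/11) → Z = 112/11
  (16/41, 64/41) → Z = 464/41
  (0, 6/5) → Z = 42/5
  (13/8, 0) → Z = 13/8
  (6/5, 0) → Z = 6/5
  (2/3, 23/15) → Z = 57/5

The optimum lies where 8a + 5b = 13 and a + 10b = 16.
Solving simultaneously gives a = 2/3, b = 23/15.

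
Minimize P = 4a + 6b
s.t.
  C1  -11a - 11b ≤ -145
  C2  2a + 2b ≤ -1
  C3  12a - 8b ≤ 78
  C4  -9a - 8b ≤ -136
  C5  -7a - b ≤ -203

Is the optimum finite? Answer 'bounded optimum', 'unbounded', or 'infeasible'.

Constraints -11a - 11b ≤ -145 and 2a + 2b ≤ -1 have parallel boundaries but demand opposite sides — no point can satisfy both, so the region is empty.

infeasible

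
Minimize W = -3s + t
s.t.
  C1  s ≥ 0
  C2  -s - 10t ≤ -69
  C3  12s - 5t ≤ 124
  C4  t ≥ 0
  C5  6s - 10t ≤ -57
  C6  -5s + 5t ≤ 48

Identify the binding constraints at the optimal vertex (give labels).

C3 and C6

Feasible corners and W = -3s + t:
  (0, 69/10) → W = 69/10
  (0, 48/5) → W = 48/5
  (12/7, 471/70) → W = 111/70
  (305/18, 238/15) → W = -1049/30
  (172/7, 1196/35) → W = -1384/35

The minimum is at (172/7, 1196/35). Substituting into each constraint, equality holds for C3 and C6; the remaining constraints have slack.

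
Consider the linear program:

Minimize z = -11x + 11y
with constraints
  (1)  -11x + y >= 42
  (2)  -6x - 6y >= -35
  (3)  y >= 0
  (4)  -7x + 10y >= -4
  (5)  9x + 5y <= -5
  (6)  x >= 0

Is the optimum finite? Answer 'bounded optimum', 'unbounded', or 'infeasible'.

The boundaries -11x + y = 42 and y = 0 meet at (-42/11, 0), but that point violates x ≥ 0. Every candidate vertex is excluded by some other constraint, so the feasible region is empty.

infeasible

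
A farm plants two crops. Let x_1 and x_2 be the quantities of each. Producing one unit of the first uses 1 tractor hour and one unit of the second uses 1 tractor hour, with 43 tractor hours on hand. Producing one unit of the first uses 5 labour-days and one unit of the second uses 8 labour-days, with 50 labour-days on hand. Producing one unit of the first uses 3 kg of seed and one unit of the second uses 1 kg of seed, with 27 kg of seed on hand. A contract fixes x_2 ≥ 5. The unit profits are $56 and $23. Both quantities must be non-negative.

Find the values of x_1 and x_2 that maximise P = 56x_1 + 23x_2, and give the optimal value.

x_1 = 2, x_2 = 5, maximum P = 227

Feasible corners and P = 56x_1 + 23x_2:
  (0, 25/4) → P = 575/4
  (0, 5) → P = 115
  (2, 5) → P = 227

The binding constraints are 5x_1 + 8x_2 = 50 and x_2 = 5.
Solving simultaneously gives x_1 = 2, x_2 = 5.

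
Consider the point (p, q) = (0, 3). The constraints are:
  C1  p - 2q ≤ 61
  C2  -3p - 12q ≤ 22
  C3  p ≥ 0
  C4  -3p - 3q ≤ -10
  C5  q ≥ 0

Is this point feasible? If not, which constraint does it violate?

Constraint C4: -3p - 3q = -9, which is not ≤ -10. All other constraints are satisfied.

not feasible — violates C4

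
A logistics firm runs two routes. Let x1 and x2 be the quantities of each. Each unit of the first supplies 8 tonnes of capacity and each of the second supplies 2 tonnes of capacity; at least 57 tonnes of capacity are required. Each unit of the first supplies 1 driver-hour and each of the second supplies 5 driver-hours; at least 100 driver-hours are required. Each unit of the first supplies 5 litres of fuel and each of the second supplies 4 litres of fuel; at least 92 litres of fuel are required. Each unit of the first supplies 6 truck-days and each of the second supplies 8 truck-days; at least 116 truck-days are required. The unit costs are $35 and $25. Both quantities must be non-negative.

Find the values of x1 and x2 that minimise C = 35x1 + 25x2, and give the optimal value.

x1 = 2, x2 = 41/2, minimum C = 1165/2

The feasible region is unbounded (it extends along (0, 1), (1, 0)), but C strictly increases along every unbounded feasible direction, so there is no improving ray and the minimum is attained at a vertex.

The optimum lies where 8x1 + 2x2 = 57 and 5x1 + 4x2 = 92.
Solving simultaneously gives x1 = 2, x2 = 41/2.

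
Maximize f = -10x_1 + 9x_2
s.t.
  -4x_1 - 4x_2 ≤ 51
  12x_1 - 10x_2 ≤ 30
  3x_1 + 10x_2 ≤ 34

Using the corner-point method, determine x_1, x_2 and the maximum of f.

Vertices and f = -10x_1 + 9x_2:
  (-195/44, -183/22) → f = -336/11
  (-323/14, 289/28) → f = 9061/28
  (64/15, 53/25) → f = -1769/75

The optimum lies where -4x_1 - 4x_2 = 51 and 3x_1 + 10x_2 = 34.
Solving simultaneously gives x_1 = -323/14, x_2 = 289/28.

x_1 = -323/14, x_2 = 289/28, maximum f = 9061/28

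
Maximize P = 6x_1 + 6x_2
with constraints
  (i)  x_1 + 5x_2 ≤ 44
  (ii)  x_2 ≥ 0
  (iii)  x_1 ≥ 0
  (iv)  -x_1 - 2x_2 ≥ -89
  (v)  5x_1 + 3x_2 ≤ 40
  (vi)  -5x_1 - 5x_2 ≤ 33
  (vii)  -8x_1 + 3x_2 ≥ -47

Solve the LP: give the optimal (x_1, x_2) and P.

Vertices and P = 6x_1 + 6x_2:
  (0, 44/5) → P = 264/5
  (34/11, 90/11) → P = 744/11
  (0, 0) → P = 0
  (47/8, 0) → P = 141/4
  (87/13, 85/39) → P = 692/13

The binding constraints are x_1 + 5x_2 = 44 and 5x_1 + 3x_2 = 40.
Solving simultaneously gives x_1 = 34/11, x_2 = 90/11.

x_1 = 34/11, x_2 = 90/11, maximum P = 744/11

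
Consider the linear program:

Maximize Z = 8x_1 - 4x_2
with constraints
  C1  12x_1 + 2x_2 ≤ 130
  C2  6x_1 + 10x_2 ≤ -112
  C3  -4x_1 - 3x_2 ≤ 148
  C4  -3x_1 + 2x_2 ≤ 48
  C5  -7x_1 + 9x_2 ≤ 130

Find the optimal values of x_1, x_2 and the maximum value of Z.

Vertices and Z = 8x_1 - 4x_2:
  (127/9, -59/3) → Z = 1724/9
  (49/2, -82) → Z = 524
  (-352/21, -8/7) → Z = -2720/21
  (-440/17, -252/17) → Z = -2512/17

x_1 = 49/2, x_2 = -82, maximum Z = 524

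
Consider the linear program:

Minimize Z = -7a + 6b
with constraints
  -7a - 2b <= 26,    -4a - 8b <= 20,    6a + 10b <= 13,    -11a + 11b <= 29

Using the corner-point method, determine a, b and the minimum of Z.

a = 38, b = -43/2, minimum Z = -395

Extreme points and Z = -7a + 6b:
  (38, -43/2) → Z = -395
  (-113/33, -26/33) → Z = 635/33
  (-147/176, 317/176) → Z = 2931/176

The optimum lies where -4a - 8b = 20 and 6a + 10b = 13.
Solving simultaneously gives a = 38, b = -43/2.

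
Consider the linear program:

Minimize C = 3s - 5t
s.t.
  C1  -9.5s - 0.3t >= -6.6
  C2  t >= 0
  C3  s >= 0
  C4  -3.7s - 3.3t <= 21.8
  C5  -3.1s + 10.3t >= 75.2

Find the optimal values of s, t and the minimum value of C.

s = 0, t = 22, minimum C = -110

Feasible corners and C = 3s - 5t:
  (0, 22) → C = -110
  (2271/4939, 36743/4939) → C = -16082/449
  (0, 752/103) → C = -3760/103

The binding constraints are -9.5s - 0.3t = -6.6 and s = 0.
Solving simultaneously gives s = 0, t = 22.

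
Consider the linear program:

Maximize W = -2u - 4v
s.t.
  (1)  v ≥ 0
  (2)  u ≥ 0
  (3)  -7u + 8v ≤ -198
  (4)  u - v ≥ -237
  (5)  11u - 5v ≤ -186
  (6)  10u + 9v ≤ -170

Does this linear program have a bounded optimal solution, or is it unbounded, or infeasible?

The boundaries 11u - 5v = -186 and 10u + 9v = -170 meet at (-2524/149, -10/149), but that point violates v ≥ 0. Every candidate vertex is excluded by some other constraint, so the feasible region is empty.

infeasible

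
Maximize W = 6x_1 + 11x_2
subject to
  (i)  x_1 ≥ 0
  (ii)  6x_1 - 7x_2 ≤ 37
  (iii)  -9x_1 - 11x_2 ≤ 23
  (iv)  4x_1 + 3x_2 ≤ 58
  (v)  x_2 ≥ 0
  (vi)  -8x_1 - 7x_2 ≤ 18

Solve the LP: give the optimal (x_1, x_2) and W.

Corner points and W = 6x_1 + 11x_2:
  (0, 58/3) → W = 638/3
  (0, 0) → W = 0
  (517/46, 100/23) → W = 2651/23
  (37/6, 0) → W = 37

x_1 = 0, x_2 = 58/3, maximum W = 638/3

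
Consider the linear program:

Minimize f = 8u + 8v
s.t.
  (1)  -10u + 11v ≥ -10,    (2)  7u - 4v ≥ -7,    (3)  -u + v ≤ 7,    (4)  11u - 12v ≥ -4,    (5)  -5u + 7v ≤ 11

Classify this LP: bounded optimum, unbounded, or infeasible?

Feasible corners and f = 8u + 8v:
  (-117/37, -140/37) → f = -2056/37
  (191/15, 32/3) → f = 936/5
  (-17/10, -49/40) → f = -117/5
  (104/17, 101/17) → f = 1640/17
The feasible region has finitely many vertices and no improving ray; the minimum is -2056/37 at (-117/37, -140/37).

bounded optimum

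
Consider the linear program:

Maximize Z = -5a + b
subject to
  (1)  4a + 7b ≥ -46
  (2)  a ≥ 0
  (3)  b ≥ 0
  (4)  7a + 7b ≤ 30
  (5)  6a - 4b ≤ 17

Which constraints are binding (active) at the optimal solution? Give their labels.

Extreme points and Z = -5a + b:
  (0, 0) → Z = 0
  (0, 30/7) → Z = 30/7
  (17/6, 0) → Z = -85/6
  (239/70, 61/70) → Z = -81/5

The maximum is at (0, 30/7). Substituting into each constraint, equality holds for (2) and (4); the remaining constraints have slack.

(2) and (4)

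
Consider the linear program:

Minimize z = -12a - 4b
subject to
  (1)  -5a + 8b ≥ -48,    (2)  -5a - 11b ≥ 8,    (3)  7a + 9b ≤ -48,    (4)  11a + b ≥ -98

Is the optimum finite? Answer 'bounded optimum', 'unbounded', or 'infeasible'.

bounded optimum

Extreme points and z = -12a - 4b:
  (48/101, -576/101) → z = 1728/101
  (-736/93, -1018/93) → z = 12904/93
  (-417/46, 79/46) → z = 2344/23
The feasible region has finitely many vertices and no improving ray; the minimum is 1728/101 at (48/101, -576/101).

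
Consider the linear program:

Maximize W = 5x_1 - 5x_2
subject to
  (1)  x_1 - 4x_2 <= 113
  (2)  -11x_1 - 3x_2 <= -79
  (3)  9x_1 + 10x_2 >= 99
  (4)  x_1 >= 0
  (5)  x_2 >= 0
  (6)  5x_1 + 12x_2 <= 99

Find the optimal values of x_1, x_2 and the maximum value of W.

x_1 = 99/5, x_2 = 0, maximum W = 99

Vertices and W = 5x_1 - 5x_2:
  (493/83, 378/83) → W = 575/83
  (217/39, 694/117) → W = -215/117
  (11, 0) → W = 55
  (99/5, 0) → W = 99

The optimum lies where x_2 = 0 and 5x_1 + 12x_2 = 99.
Solving simultaneously gives x_1 = 99/5, x_2 = 0.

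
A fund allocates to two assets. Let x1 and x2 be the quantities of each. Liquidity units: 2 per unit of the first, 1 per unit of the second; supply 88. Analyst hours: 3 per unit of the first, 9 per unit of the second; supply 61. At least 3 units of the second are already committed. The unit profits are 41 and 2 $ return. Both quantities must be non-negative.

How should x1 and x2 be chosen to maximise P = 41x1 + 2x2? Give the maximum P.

Extreme points and P = 41x1 + 2x2:
  (0, 61/9) → P = 122/9
  (0, 3) → P = 6
  (34/3, 3) → P = 1412/3

x1 = 34/3, x2 = 3, maximum P = 1412/3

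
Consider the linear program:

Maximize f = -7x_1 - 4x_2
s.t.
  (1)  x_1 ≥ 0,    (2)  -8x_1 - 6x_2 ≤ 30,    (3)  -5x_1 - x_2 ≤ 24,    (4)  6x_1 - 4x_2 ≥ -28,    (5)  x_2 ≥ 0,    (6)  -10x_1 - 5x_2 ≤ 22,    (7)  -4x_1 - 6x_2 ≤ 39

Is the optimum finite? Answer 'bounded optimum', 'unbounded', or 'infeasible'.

bounded optimum

Feasible corners and f = -7x_1 - 4x_2:
  (0, 7) → f = -28
  (0, 0) → f = 0
The feasible region has finitely many vertices and no improving ray; the maximum is 0 at (0, 0).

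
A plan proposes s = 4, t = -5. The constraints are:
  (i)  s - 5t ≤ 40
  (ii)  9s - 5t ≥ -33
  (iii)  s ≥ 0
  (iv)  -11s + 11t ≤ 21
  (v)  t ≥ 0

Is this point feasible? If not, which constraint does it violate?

not feasible — violates (v)

Constraint (v): t = -5, which is not ≥ 0. All other constraints are satisfied.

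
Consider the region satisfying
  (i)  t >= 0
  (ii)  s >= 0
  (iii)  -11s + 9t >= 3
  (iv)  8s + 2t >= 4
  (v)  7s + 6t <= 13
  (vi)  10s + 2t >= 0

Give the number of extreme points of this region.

Intersecting each pair of boundary lines and keeping only the points that satisfy every inequality leaves:
  (0, 2)
  (0, 13/6)
  (15/47, 34/47)
  (33/43, 164/129)

4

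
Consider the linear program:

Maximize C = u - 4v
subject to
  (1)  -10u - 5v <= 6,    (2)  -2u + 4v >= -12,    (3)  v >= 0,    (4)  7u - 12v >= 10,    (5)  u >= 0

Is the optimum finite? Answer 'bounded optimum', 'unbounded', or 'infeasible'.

bounded optimum

Corner points and C = u - 4v:
  (6, 0) → C = 6
  (10/7, 0) → C = 10/7
The feasible region has finitely many vertices and no improving ray; the maximum is 6 at (6, 0).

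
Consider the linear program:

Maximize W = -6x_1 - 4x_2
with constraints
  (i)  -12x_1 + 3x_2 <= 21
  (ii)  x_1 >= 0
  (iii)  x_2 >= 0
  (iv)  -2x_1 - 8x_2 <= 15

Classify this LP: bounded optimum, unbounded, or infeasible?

Corner points and W = -6x_1 - 4x_2:
  (0, 7) → W = -28
  (0, 0) → W = 0
The feasible region has finitely many vertices and no improving ray; the maximum is 0 at (0, 0).

bounded optimum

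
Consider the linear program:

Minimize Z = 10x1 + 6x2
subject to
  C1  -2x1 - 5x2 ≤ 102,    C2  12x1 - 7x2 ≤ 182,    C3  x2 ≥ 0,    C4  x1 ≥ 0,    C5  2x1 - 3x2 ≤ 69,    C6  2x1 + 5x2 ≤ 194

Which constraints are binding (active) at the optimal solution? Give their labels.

C3 and C4

Corner points and Z = 10x1 + 6x2:
  (91/6, 0) → Z = 455/3
  (1134/37, 982/37) → Z = 17232/37
  (0, 0) → Z = 0
  (0, 194/5) → Z = 1164/5

The minimum is at (0, 0). Substituting into each constraint, equality holds for C3 and C4; the remaining constraints have slack.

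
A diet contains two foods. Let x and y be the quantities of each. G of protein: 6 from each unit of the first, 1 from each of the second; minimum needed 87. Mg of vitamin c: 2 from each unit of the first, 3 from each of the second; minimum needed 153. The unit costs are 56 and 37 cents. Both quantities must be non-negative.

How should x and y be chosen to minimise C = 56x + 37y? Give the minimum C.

x = 27/4, y = 93/2, minimum C = 4197/2

Feasible corners and C = 56x + 37y:
  (0, 87) → C = 3219
  (153/2, 0) → C = 4284
  (27/4, 93/2) → C = 4197/2
The feasible region is unbounded (it extends along (0, 1), (1, 0)), but C strictly increases along every unbounded feasible direction, so there is no improving ray and the minimum is attained at a vertex.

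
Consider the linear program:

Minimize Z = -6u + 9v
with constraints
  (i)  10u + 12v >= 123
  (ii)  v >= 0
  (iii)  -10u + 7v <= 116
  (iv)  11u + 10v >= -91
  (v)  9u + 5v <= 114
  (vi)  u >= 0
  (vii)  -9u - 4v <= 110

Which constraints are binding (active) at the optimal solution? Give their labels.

Feasible corners and Z = -6u + 9v:
  (123/10, 0) → Z = -369/5
  (0, 41/4) → Z = 369/4
  (38/3, 0) → Z = -76
  (218/113, 2184/113) → Z = 18348/113
  (0, 116/7) → Z = 1044/7

The minimum is at (38/3, 0). Substituting into each constraint, equality holds for (ii) and (v); the remaining constraints have slack.

(ii) and (v)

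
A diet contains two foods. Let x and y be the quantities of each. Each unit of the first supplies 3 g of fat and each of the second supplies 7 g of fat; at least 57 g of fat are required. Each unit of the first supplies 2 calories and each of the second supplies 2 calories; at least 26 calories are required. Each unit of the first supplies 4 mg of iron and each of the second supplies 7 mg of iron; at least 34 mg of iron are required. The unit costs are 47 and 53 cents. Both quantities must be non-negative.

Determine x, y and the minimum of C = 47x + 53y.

Feasible corners and C = 47x + 53y:
  (0, 13) → C = 689
  (19, 0) → C = 893
  (17/2, 9/2) → C = 638
The feasible region is unbounded (it extends along (0, 1), (1, 0)), but C strictly increases along every unbounded feasible direction, so there is no improving ray and the minimum is attained at a vertex.

x = 17/2, y = 9/2, minimum C = 638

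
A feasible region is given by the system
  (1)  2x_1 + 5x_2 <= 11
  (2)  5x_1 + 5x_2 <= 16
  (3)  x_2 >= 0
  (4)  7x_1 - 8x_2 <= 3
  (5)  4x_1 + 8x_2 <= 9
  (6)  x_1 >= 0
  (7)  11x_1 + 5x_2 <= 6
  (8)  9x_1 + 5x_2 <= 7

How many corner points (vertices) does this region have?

5

The feasible vertices (each the meet of two boundaries and inside every other half-plane) are:
  (3/7, 0)
  (0, 0)
  (21/41, 3/41)
  (0, 9/8)
  (3/68, 75/68)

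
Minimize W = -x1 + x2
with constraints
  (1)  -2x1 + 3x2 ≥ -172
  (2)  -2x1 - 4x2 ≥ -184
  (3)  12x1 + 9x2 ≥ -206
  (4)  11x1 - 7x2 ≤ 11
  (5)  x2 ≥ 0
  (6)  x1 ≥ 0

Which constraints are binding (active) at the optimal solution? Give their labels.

(4) and (5)

Vertices and W = -x1 + x2:
  (666/29, 1001/29) → W = 335/29
  (0, 46) → W = 46
  (1, 0) → W = -1
  (0, 0) → W = 0

The minimum is at (1, 0). Substituting into each constraint, equality holds for (4) and (5); the remaining constraints have slack.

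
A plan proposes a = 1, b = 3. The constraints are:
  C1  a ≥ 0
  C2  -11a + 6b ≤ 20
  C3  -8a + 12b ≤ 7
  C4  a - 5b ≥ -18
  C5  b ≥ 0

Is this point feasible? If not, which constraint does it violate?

not feasible — violates C3

Constraint C3: -8a + 12b = 28, which is not ≤ 7. All other constraints are satisfied.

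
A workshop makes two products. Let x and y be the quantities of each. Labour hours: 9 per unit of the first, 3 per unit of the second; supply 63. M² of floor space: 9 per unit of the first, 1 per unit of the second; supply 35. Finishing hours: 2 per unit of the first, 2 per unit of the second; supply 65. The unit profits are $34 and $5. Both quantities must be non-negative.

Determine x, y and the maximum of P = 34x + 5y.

Corner points and P = 34x + 5y:
  (0, 0) → P = 0
  (0, 21) → P = 105
  (35/9, 0) → P = 1190/9
  (7/3, 14) → P = 448/3

The optimum lies where 9x + 3y = 63 and 9x + y = 35.
Solving simultaneously gives x = 7/3, y = 14.

x = 7/3, y = 14, maximum P = 448/3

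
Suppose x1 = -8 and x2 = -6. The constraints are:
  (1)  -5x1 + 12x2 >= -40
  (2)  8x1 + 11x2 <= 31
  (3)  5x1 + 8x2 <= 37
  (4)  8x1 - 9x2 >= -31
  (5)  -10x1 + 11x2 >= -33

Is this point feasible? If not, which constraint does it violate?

feasible

(1): -32 ≥ -40 ✓
(2): -130 ≤ 31 ✓
(3): -88 ≤ 37 ✓
(4): -10 ≥ -31 ✓
(5): 14 ≥ -33 ✓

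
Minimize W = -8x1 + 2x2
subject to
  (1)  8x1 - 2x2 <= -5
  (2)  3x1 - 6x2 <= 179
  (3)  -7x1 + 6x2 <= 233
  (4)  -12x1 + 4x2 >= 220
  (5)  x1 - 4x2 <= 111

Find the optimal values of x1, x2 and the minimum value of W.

Extreme points and W = -8x1 + 2x2:
  (-97/11, 314/11) → W = 1404/11
  (-799/11, -505/11) → W = 5382/11
  (-331/11, -388/11) → W = 1872/11

At the optimal vertex, -7x1 + 6x2 = 233 and -12x1 + 4x2 = 220.
Solving simultaneously gives x1 = -97/11, x2 = 314/11.

x1 = -97/11, x2 = 314/11, minimum W = 1404/11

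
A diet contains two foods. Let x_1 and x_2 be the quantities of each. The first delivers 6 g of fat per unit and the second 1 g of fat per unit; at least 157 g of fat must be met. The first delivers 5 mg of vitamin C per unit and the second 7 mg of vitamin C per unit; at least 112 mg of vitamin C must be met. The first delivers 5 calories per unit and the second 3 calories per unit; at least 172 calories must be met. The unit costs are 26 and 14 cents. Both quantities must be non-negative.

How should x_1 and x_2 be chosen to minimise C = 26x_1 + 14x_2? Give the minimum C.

Vertices and C = 26x_1 + 14x_2:
  (0, 157) → C = 2198
  (172/5, 0) → C = 4472/5
  (23, 19) → C = 864
The feasible region is unbounded (it extends along (0, 1), (1, 0)), but C strictly increases along every unbounded feasible direction, so there is no improving ray and the minimum is attained at a vertex.

The optimum lies where 6x_1 + x_2 = 157 and 5x_1 + 3x_2 = 172.
Solving simultaneously gives x_1 = 23, x_2 = 19.

x_1 = 23, x_2 = 19, minimum C = 864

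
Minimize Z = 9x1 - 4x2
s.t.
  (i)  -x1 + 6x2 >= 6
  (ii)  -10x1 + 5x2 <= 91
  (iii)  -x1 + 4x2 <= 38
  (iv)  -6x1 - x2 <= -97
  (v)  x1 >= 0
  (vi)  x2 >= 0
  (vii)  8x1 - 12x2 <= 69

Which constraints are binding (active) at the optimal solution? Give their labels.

(iii) and (iv)

Vertices and Z = 9x1 - 4x2:
  (14, 13) → Z = 74
  (183/5, 373/20) → Z = 1274/5
  (1233/80, 181/40) → Z = 9649/80

The minimum is at (14, 13). Substituting into each constraint, equality holds for (iii) and (iv); the remaining constraints have slack.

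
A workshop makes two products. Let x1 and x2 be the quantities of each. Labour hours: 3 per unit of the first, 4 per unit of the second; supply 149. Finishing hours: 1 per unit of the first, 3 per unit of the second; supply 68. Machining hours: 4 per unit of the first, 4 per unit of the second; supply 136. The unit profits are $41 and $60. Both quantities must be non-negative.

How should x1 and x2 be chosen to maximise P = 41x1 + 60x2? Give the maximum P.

Corner points and P = 41x1 + 60x2:
  (0, 0) → P = 0
  (0, 68/3) → P = 1360
  (34, 0) → P = 1394
  (17, 17) → P = 1717

The binding constraints are x1 + 3x2 = 68 and 4x1 + 4x2 = 136.
Solving simultaneously gives x1 = 17, x2 = 17.

x1 = 17, x2 = 17, maximum P = 1717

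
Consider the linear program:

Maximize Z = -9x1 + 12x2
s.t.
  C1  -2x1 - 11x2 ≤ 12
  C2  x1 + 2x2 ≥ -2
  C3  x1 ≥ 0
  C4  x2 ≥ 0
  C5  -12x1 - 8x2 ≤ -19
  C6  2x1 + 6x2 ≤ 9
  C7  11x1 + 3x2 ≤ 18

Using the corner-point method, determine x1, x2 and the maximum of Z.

x1 = 3/4, x2 = 5/4, maximum Z = 33/4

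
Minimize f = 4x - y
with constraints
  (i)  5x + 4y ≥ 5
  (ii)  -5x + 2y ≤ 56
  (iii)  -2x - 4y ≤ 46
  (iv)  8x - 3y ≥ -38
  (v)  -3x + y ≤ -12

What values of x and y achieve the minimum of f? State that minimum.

x = 53/17, y = -45/17, minimum f = 257/17

Corner points and f = 4x - y:
  (17, -20) → f = 88
  (53/17, -45/17) → f = 257/17
  (92, 258) → f = 110
  (74, 210) → f = 86
The feasible region is unbounded (it extends along (2, -1), (2, 5)), but f strictly increases along every unbounded feasible direction, so there is no improving ray and the minimum is attained at a vertex.

The optimum lies where 5x + 4y = 5 and -3x + y = -12.
Solving simultaneously gives x = 53/17, y = -45/17.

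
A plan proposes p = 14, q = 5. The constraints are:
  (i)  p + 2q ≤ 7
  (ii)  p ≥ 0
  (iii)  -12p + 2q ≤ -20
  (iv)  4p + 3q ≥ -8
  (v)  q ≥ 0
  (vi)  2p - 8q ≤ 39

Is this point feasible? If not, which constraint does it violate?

Constraint (i): p + 2q = 24, which is not ≤ 7. All other constraints are satisfied.

not feasible — violates (i)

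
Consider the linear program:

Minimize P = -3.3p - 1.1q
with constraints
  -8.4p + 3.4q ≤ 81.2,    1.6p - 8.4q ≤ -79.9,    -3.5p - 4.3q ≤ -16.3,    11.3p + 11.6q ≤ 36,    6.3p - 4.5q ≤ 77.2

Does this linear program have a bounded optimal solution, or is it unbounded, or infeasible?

Feasible corners and P = -3.3p - 1.1q:
  (-14687/2401, 3008/343) → P = 50611/4802
  (-40976/6793, 60998/6793) → P = 68123/6793
  (-20665/3628, 30573/3628) → P = 172821/18140
  (-15611/2837, 96047/11348) → P = 200827/22696
The feasible region has finitely many vertices and no improving ray; the minimum is 200827/22696 at (-15611/2837, 96047/11348).

bounded optimum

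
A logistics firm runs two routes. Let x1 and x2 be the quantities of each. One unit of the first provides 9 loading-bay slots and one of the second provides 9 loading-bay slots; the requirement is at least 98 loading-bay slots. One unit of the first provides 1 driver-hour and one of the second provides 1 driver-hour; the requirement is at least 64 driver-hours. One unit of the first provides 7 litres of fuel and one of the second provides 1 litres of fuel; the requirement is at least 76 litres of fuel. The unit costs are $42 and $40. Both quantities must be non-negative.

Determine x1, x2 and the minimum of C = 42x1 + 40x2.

x1 = 2, x2 = 62, minimum C = 2564

Extreme points and C = 42x1 + 40x2:
  (0, 76) → C = 3040
  (64, 0) → C = 2688
  (2, 62) → C = 2564
The feasible region is unbounded (it extends along (0, 1), (1, 0)), but C strictly increases along every unbounded feasible direction, so there is no improving ray and the minimum is attained at a vertex.

At the optimal vertex, x1 + x2 = 64 and 7x1 + x2 = 76.
Solving simultaneously gives x1 = 2, x2 = 62.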